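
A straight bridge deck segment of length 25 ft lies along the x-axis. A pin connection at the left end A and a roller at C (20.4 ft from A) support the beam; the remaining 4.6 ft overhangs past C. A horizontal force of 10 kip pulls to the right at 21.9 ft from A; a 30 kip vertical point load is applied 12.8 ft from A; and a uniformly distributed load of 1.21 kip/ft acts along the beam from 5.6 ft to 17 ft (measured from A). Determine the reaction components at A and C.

A_x = -10.00 kip, A_y = 17.33 kip, C_y = 26.46 kip

Resultant of the distributed load: 1.21 × 11.4 = 13.794 kip at 11.3 ft from A.
Moments about A: C_y·20.4 − 30·12.8 − (1.21·11.4)·11.3 = 0 → C_y = 539.8722/20.4 = 26.4643 ≈ 26.46 kip.
ΣF_y = 0: A_y + 26.4643 − 30 − 1.21·11.4 = 0 → A_y = 17.33 kip.
ΣF_x = 0: A_x + 10 = 0 → A_x = -10.00 kip.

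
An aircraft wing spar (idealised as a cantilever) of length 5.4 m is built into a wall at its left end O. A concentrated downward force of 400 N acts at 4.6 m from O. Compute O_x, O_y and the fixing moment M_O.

O_x = 0, O_y = 400.0 N, M_O = 1840 N·m

ΣF_x = 0: O_x = 0.
ΣF_y = 0: O_y − 400 = 0 → O_y = 400.0 N.
ΣM about O: M_O − 400·4.6 = 0 → M_O = 1840 N·m.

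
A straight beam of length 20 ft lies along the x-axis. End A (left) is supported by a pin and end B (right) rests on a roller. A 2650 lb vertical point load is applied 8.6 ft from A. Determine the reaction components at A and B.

Taking moments about A: B_y·20 − 2650·8.6 = 0 → B_y = 22790/20 = 1139.5 ≈ 1140 lb.
ΣF_y = 0: A_y + 1139.5 − 2650 = 0 → A_y = 1510 lb.
ΣF_x = 0: no horizontal applied forces, so A_x = 0.

A_x = 0, A_y = 1510 lb, B_y = 1140 lb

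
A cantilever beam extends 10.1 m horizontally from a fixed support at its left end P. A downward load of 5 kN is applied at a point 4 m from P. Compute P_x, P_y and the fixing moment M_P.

P_x = 0, P_y = 5.000 kN, M_P = 20.00 kN·m

ΣF_x = 0: P_x = 0.
ΣF_y = 0: P_y − 5 = 0 → P_y = 5.000 kN.
ΣM about P: M_P − 5·4 = 0 → M_P = 20.00 kN·m.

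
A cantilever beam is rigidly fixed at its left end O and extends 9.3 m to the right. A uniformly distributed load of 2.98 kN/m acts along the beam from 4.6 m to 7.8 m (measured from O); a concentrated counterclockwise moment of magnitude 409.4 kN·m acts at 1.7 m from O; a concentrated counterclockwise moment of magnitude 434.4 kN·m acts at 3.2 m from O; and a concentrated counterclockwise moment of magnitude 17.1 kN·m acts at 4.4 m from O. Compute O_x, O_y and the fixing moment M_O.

O_x = 0, O_y = 9.536 kN, M_O = -801.8 kN·m

Resultant of the distributed load: 2.98 × 3.2 = 9.536 kN at 6.2 m from O.
ΣF_x = 0: O_x = 0.
ΣF_y = 0: O_y − 2.98·3.2 = 0 → O_y = 9.536 kN.
ΣM about O: M_O − (2.98·3.2)·6.2 + 409.4 + 434.4 + 17.1 = 0 → M_O = -801.8 kN·m.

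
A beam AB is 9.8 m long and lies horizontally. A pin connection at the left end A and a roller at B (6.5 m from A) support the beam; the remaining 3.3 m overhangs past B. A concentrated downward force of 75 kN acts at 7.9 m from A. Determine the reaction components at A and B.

Moments about A: B_y·6.5 − 75·7.9 = 0 → B_y = 592.5/6.5 = 91.1538 ≈ 91.15 kN.
ΣF_y = 0: A_y + 91.1538 − 75 = 0 → A_y = -16.15 kN.
ΣF_x = 0: no horizontal applied forces, so A_x = 0.

A_x = 0, A_y = -16.15 kN, B_y = 91.15 kN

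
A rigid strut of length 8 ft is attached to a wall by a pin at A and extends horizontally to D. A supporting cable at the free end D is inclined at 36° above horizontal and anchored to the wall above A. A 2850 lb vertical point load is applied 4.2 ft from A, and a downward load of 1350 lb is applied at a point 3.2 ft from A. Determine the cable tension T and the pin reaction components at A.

ΣM about A: T·sin36°·8 − 2850·4.2 − 1350·3.2 = 0 → T = 16290/(8·0.587785) = 3464.28 ≈ 3464 lb.
ΣF_x = 0: A_x − T·cos36° = 0 → A_x = 3464.28 × 0.809017 = 2803 lb.
ΣF_y = 0: A_y + T·sin36° − 2850 − 1350 = 0 → A_y = 4200 − 3464.28 × 0.587785 = 2164 lb.

T = 3464 lb, A_x = 2803 lb, A_y = 2164 lb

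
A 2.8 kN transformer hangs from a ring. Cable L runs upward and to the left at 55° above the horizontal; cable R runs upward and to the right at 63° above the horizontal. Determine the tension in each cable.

T_L = 1.440 kN, T_R = 1.819 kN

ΣF_x = 0: −T_L·cos55° + T_R·cos63° = 0 → T_R = 1.26341·T_L.
ΣF_y = 0: T_L·sin55° + T_R·sin63° = 2.8.
Substitute: T_L·(0.819152 + 1.26341·0.891007) = 2.8 → T_L = 1.43969 ≈ 1.440 kN.
Then T_R = 1.26341 × 1.43969 = 1.819 kN.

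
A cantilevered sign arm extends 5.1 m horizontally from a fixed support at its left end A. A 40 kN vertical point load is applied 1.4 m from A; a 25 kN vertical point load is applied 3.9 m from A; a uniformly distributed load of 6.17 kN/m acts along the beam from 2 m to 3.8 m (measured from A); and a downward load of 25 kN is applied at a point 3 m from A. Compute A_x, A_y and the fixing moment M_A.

A_x = 0, A_y = 101.1 kN, M_A = 260.7 kN·m

Resultant of the distributed load: 6.17 × 1.8 = 11.106 kN at 2.9 m from A.
ΣF_x = 0: A_x = 0.
ΣF_y = 0: A_y − 40 − 25 − 6.17·1.8 − 25 = 0 → A_y = 101.1 kN.
ΣM about A: M_A − 40·1.4 − 25·3.9 − (6.17·1.8)·2.9 − 25·3 = 0 → M_A = 260.7 kN·m.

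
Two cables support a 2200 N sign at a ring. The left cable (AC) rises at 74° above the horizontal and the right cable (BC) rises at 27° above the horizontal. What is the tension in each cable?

T_AC = 1997 N, T_BC = 617.8 N

ΣF_x = 0: −T_AC·cos74° + T_BC·cos27° = 0 → T_BC = 0.309355·T_AC.
ΣF_y = 0: T_AC·sin74° + T_BC·sin27° = 2200.
Substitute: T_AC·(0.961262 + 0.309355·0.45399) = 2200 → T_AC = 1996.9 ≈ 1997 N.
Then T_BC = 0.309355 × 1996.9 = 617.8 N.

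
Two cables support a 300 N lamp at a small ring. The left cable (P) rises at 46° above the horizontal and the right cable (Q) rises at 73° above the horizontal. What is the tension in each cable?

T_P = 100.3 N, T_Q = 238.3 N

ΣF_x = 0: −T_P·cos46° + T_Q·cos73° = 0 → T_Q = 2.37594·T_P.
ΣF_y = 0: T_P·sin46° + T_Q·sin73° = 300.
Substitute: T_P·(0.71934 + 2.37594·0.956305) = 300 → T_P = 100.285 ≈ 100.3 N.
Then T_Q = 2.37594 × 100.285 = 238.3 N.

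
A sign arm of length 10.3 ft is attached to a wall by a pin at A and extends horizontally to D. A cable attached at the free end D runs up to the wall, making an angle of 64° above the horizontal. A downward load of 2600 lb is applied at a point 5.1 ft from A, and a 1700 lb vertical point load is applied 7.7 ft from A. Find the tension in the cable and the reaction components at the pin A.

T = 2846 lb, A_x = 1248 lb, A_y = 1742 lb

ΣM about A: T·sin64°·10.3 − 2600·5.1 − 1700·7.7 = 0 → T = 26350/(10.3·0.898794) = 2846.32 ≈ 2846 lb.
ΣF_x = 0: A_x − T·cos64° = 0 → A_x = 2846.32 × 0.438371 = 1248 lb.
ΣF_y = 0: A_y + T·sin64° − 2600 − 1700 = 0 → A_y = 4300 − 2846.32 × 0.898794 = 1742 lb.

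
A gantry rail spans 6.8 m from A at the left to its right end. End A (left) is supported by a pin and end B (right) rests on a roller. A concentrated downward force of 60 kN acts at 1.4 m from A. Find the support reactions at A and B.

Taking moments about A: B_y·6.8 − 60·1.4 = 0 → B_y = 84/6.8 = 12.3529 ≈ 12.35 kN.
ΣF_y = 0: A_y + 12.3529 − 60 = 0 → A_y = 47.65 kN.
ΣF_x = 0: no horizontal applied forces, so A_x = 0.

A_x = 0, A_y = 47.65 kN, B_y = 12.35 kN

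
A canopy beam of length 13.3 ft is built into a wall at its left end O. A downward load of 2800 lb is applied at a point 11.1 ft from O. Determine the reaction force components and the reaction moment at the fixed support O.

O_x = 0, O_y = 2800 lb, M_O = 31080 lb·ft

ΣF_x = 0: O_x = 0.
ΣF_y = 0: O_y − 2800 = 0 → O_y = 2800 lb.
ΣM about O: M_O − 2800·11.1 = 0 → M_O = 31080 lb·ft.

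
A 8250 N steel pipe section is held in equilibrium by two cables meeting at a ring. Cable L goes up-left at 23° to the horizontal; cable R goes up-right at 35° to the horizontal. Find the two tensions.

ΣF_x = 0: −T_L·cos23° + T_R·cos35° = 0 → T_R = 1.12373·T_L.
ΣF_y = 0: T_L·sin23° + T_R·sin35° = 8250.
Substitute: T_L·(0.390731 + 1.12373·0.573576) = 8250 → T_L = 7968.89 ≈ 7969 N.
Then T_R = 1.12373 × 7968.89 = 8955 N.

T_L = 7969 N, T_R = 8955 N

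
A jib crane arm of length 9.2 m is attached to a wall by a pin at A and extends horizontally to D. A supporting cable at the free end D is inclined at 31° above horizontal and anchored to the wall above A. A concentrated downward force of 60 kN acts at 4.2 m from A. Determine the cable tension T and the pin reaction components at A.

ΣM about A: T·sin31°·9.2 − 60·4.2 = 0 → T = 252/(9.2·0.515038) = 53.1831 ≈ 53.18 kN.
ΣF_x = 0: A_x − T·cos31° = 0 → A_x = 53.1831 × 0.857167 = 45.59 kN.
ΣF_y = 0: A_y + T·sin31° − 60 = 0 → A_y = 60 − 53.1831 × 0.515038 = 32.61 kN.

T = 53.18 kN, A_x = 45.59 kN, A_y = 32.61 kN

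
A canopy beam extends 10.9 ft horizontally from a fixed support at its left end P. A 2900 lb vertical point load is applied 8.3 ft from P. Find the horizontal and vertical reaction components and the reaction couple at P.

P_x = 0, P_y = 2900 lb, M_P = 24070 lb·ft

ΣF_x = 0: P_x = 0.
ΣF_y = 0: P_y − 2900 = 0 → P_y = 2900 lb.
ΣM about P: M_P − 2900·8.3 = 0 → M_P = 24070 lb·ft.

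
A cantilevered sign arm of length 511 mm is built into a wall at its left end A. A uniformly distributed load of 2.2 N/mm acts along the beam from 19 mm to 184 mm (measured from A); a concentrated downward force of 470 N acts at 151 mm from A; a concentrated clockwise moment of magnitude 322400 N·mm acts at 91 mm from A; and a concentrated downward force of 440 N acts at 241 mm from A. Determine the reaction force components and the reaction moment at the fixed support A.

A_x = 0, A_y = 1273 N, M_A = 536300 N·mm

Resultant of the distributed load: 2.2 × 165 = 363 N at 101.5 mm from A.
ΣF_x = 0: A_x = 0.
ΣF_y = 0: A_y − 2.2·165 − 470 − 440 = 0 → A_y = 1273 N.
ΣM about A: M_A − (2.2·165)·101.5 − 470·151 − 322400 − 440·241 = 0 → M_A = 536300 N·mm.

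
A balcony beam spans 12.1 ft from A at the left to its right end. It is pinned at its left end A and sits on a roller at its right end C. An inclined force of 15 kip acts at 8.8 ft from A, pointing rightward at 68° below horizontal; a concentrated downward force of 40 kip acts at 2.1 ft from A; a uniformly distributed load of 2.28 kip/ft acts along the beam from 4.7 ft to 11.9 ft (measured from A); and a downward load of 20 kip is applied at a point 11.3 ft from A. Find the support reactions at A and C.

A_x = -5.619 kip, A_y = 43.33 kip, C_y = 47.00 kip

Resultant of the distributed load: 2.28 × 7.2 = 16.416 kip at 8.3 ft from A.
Taking moments about A: C_y·12.1 − 15·sin68°·8.8 − 40·2.1 − (2.28·7.2)·8.3 − 20·11.3 = 0 → C_y = 568.641/12.1 = 46.9951 ≈ 47.00 kip.
ΣF_y = 0: A_y + 46.9951 − 15·sin68° − 40 − 2.28·7.2 − 20 = 0 → A_y = 43.33 kip.
ΣF_x = 0: A_x + 15·cos68° = 0 → A_x = -5.619 kip.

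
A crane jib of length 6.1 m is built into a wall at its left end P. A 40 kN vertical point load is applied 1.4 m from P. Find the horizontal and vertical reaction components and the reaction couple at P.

P_x = 0, P_y = 40.00 kN, M_P = 56.00 kN·m

ΣF_x = 0: P_x = 0.
ΣF_y = 0: P_y − 40 = 0 → P_y = 40.00 kN.
ΣM about P: M_P − 40·1.4 = 0 → M_P = 56.00 kN·m.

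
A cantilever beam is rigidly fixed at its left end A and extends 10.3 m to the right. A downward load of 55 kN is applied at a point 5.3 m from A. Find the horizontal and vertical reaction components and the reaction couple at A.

A_x = 0, A_y = 55.00 kN, M_A = 291.5 kN·m

ΣF_x = 0: A_x = 0.
ΣF_y = 0: A_y − 55 = 0 → A_y = 55.00 kN.
ΣM about A: M_A − 55·5.3 = 0 → M_A = 291.5 kN·m.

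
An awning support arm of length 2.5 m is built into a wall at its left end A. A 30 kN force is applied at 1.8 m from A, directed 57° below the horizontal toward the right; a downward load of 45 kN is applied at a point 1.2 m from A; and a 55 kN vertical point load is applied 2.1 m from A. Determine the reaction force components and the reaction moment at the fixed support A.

A_x = -16.34 kN, A_y = 125.2 kN, M_A = 214.8 kN·m

ΣF_x = 0: A_x + 30·cos57° = 0 → A_x = -16.34 kN.
ΣF_y = 0: A_y − 30·sin57° − 45 − 55 = 0 → A_y = 125.2 kN.
ΣM about A: M_A − 30·sin57°·1.8 − 45·1.2 − 55·2.1 = 0 → M_A = 214.8 kN·m.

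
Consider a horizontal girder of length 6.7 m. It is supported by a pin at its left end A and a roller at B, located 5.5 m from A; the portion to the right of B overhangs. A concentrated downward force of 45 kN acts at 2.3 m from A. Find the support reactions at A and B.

Moments about A: B_y·5.5 − 45·2.3 = 0 → B_y = 103.5/5.5 = 18.8182 ≈ 18.82 kN.
ΣF_y = 0: A_y + 18.8182 − 45 = 0 → A_y = 26.18 kN.
ΣF_x = 0: no horizontal applied forces, so A_x = 0.

A_x = 0, A_y = 26.18 kN, B_y = 18.82 kN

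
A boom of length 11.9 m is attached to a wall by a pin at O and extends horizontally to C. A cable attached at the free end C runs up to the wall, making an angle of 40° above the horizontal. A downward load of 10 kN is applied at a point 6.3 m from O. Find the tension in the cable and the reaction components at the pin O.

T = 8.236 kN, O_x = 6.309 kN, O_y = 4.706 kN

ΣM about O: T·sin40°·11.9 − 10·6.3 = 0 → T = 63/(11.9·0.642788) = 8.23618 ≈ 8.236 kN.
ΣF_x = 0: O_x − T·cos40° = 0 → O_x = 8.23618 × 0.766044 = 6.309 kN.
ΣF_y = 0: O_y + T·sin40° − 10 = 0 → O_y = 10 − 8.23618 × 0.642788 = 4.706 kN.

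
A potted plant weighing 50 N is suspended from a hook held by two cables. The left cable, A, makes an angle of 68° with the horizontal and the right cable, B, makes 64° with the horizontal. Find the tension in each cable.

T_A = 29.49 N, T_B = 25.20 N

ΣF_x = 0: −T_A·cos68° + T_B·cos64° = 0 → T_B = 0.854542·T_A.
ΣF_y = 0: T_A·sin68° + T_B·sin64° = 50.
Substitute: T_A·(0.927184 + 0.854542·0.898794) = 50 → T_A = 29.4943 ≈ 29.49 N.
Then T_B = 0.854542 × 29.4943 = 25.20 N.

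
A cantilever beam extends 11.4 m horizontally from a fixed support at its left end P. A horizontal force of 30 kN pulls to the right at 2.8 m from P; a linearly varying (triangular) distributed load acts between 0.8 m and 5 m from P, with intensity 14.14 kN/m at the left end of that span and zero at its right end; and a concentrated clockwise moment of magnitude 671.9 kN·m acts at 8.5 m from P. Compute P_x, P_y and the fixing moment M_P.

P_x = -30.00 kN, P_y = 29.69 kN, M_P = 737.2 kN·m

Resultant of the triangular load: ½ × 14.14 × 4.2 = 29.694 kN, acting at 2.2 m from P (one-third of the span from the peak).
ΣF_x = 0: P_x + 30 = 0 → P_x = -30.00 kN.
ΣF_y = 0: P_y − ½·14.14·4.2 = 0 → P_y = 29.69 kN.
ΣM about P: M_P − (½·14.14·4.2)·2.2 − 671.9 = 0 → M_P = 737.2 kN·m.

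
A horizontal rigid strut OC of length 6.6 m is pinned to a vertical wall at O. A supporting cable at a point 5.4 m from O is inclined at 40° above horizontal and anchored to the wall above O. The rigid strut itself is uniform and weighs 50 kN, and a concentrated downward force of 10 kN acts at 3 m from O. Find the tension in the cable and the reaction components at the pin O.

ΣM about O: T·sin40°·5.4 − 50·3.3 − 10·3 = 0 → T = 195/(5.4·0.642788) = 56.1789 ≈ 56.18 kN.
ΣF_x = 0: O_x − T·cos40° = 0 → O_x = 56.1789 × 0.766044 = 43.04 kN.
ΣF_y = 0: O_y + T·sin40° − 50 − 10 = 0 → O_y = 60 − 56.1789 × 0.642788 = 23.89 kN.

T = 56.18 kN, O_x = 43.04 kN, O_y = 23.89 kN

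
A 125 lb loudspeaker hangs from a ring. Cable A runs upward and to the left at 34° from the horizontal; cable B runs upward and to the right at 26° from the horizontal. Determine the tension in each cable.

T_A = 129.7 lb, T_B = 119.7 lb

ΣF_x = 0: −T_A·cos34° + T_B·cos26° = 0 → T_B = 0.922389·T_A.
ΣF_y = 0: T_A·sin34° + T_B·sin26° = 125.
Substitute: T_A·(0.559193 + 0.922389·0.438371) = 125 → T_A = 129.73 ≈ 129.7 lb.
Then T_B = 0.922389 × 129.73 = 119.7 lb.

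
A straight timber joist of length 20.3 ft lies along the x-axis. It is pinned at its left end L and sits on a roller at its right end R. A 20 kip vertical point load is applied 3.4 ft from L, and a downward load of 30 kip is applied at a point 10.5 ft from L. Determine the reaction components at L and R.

L_x = 0, L_y = 31.13 kip, R_y = 18.87 kip

ΣM about L: R_y·20.3 − 20·3.4 − 30·10.5 = 0 → R_y = 383/20.3 = 18.867 ≈ 18.87 kip.
ΣF_y = 0: L_y + 18.867 − 20 − 30 = 0 → L_y = 31.13 kip.
ΣF_x = 0: no horizontal applied forces, so L_x = 0.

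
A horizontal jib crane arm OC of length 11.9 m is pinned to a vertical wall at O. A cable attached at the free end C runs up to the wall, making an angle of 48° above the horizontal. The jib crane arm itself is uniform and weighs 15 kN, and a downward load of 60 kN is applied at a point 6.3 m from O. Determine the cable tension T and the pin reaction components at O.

T = 52.84 kN, O_x = 35.35 kN, O_y = 35.74 kN

ΣM about O: T·sin48°·11.9 − 15·5.95 − 60·6.3 = 0 → T = 467.25/(11.9·0.743145) = 52.8359 ≈ 52.84 kN.
ΣF_x = 0: O_x − T·cos48° = 0 → O_x = 52.8359 × 0.669131 = 35.35 kN.
ΣF_y = 0: O_y + T·sin48° − 15 − 60 = 0 → O_y = 75 − 52.8359 × 0.743145 = 35.74 kN.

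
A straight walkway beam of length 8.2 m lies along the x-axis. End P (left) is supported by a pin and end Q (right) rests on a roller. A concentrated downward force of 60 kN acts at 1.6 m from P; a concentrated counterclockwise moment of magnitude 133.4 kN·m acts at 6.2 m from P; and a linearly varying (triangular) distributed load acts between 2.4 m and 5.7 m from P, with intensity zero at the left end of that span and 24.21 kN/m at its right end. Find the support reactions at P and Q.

Resultant of the triangular load: ½ × 24.21 × 3.3 = 39.9465 kN, acting at 4.6 m from P (one-third of the span from the peak).
Moments about P: Q_y·8.2 − 60·1.6 + 133.4 − (½·24.21·3.3)·4.6 = 0 → Q_y = 146.3539/8.2 = 17.848 ≈ 17.85 kN.
ΣF_y = 0: P_y + 17.848 − 60 − ½·24.21·3.3 = 0 → P_y = 82.10 kN.
ΣF_x = 0: no horizontal applied forces, so P_x = 0.

P_x = 0, P_y = 82.10 kN, Q_y = 17.85 kN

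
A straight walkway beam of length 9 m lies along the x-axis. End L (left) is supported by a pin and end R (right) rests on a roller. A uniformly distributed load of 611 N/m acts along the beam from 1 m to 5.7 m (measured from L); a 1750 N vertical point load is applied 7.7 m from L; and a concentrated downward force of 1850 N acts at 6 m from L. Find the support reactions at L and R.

Resultant of the distributed load: 611 × 4.7 = 2871.7 N at 3.35 m from L.
Moments about L: R_y·9 − (611·4.7)·3.35 − 1750·7.7 − 1850·6 = 0 → R_y = 34195.195/9 = 3799.47 ≈ 3799 N.
ΣF_y = 0: L_y + 3799.47 − 611·4.7 − 1750 − 1850 = 0 → L_y = 2672 N.
ΣF_x = 0: no horizontal applied forces, so L_x = 0.

L_x = 0, L_y = 2672 N, R_y = 3799 N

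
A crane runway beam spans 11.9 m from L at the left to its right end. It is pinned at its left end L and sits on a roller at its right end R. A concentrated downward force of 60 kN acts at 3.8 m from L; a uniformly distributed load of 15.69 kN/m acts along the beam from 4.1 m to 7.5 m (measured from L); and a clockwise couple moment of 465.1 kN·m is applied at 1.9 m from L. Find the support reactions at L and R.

Resultant of the distributed load: 15.69 × 3.4 = 53.346 kN at 5.8 m from L.
Taking moments about L: R_y·11.9 − 60·3.8 − (15.69·3.4)·5.8 − 465.1 = 0 → R_y = 1002.5068/11.9 = 84.2443 ≈ 84.24 kN.
ΣF_y = 0: L_y + 84.2443 − 60 − 15.69·3.4 = 0 → L_y = 29.10 kN.
ΣF_x = 0: no horizontal applied forces, so L_x = 0.

L_x = 0, L_y = 29.10 kN, R_y = 84.24 kN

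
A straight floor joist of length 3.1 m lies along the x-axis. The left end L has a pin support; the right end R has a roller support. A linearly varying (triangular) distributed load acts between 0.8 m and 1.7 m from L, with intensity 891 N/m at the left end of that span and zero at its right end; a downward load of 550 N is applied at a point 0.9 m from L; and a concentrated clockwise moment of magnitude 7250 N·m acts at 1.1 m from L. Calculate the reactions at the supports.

L_x = 0, L_y = -1690 N, R_y = 2641 N

Resultant of the triangular load: ½ × 891 × 0.9 = 400.95 N, acting at 1.1 m from L (one-third of the span from the peak).
Taking moments about L: R_y·3.1 − (½·891·0.9)·1.1 − 550·0.9 − 7250 = 0 → R_y = 8186.045/3.1 = 2640.66 ≈ 2641 N.
ΣF_y = 0: L_y + 2640.66 − ½·891·0.9 − 550 = 0 → L_y = -1690 N.
ΣF_x = 0: no horizontal applied forces, so L_x = 0.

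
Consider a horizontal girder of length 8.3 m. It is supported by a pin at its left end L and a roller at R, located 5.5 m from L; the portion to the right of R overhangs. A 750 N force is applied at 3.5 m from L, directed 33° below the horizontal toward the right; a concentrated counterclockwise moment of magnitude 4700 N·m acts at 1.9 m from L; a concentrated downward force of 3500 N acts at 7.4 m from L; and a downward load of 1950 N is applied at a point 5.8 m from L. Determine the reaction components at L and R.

Taking moments about L: R_y·5.5 − 750·sin33°·3.5 + 4700 − 3500·7.4 − 1950·5.8 = 0 → R_y = 33939.7/5.5 = 6170.85 ≈ 6171 N.
ΣF_y = 0: L_y + 6170.85 − 750·sin33° − 3500 − 1950 = 0 → L_y = -312.4 N.
ΣF_x = 0: L_x + 750·cos33° = 0 → L_x = -629.0 N.

L_x = -629.0 N, L_y = -312.4 N, R_y = 6171 N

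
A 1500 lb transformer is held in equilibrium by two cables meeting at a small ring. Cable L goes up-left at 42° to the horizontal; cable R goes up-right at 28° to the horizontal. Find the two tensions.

T_L = 1409 lb, T_R = 1186 lb

ΣF_x = 0: −T_L·cos42° + T_R·cos28° = 0 → T_R = 0.841664·T_L.
ΣF_y = 0: T_L·sin42° + T_R·sin28° = 1500.
Substitute: T_L·(0.669131 + 0.841664·0.469472) = 1500 → T_L = 1409.42 ≈ 1409 lb.
Then T_R = 0.841664 × 1409.42 = 1186 lb.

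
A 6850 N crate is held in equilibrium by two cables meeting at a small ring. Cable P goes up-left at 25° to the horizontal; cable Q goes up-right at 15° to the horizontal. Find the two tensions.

ΣF_x = 0: −T_P·cos25° + T_Q·cos15° = 0 → T_Q = 0.938279·T_P.
ΣF_y = 0: T_P·sin25° + T_Q·sin15° = 6850.
Substitute: T_P·(0.422618 + 0.938279·0.258819) = 6850 → T_P = 10293.6 ≈ 10290 N.
Then T_Q = 0.938279 × 10293.6 = 9658 N.

T_P = 10290 N, T_Q = 9658 N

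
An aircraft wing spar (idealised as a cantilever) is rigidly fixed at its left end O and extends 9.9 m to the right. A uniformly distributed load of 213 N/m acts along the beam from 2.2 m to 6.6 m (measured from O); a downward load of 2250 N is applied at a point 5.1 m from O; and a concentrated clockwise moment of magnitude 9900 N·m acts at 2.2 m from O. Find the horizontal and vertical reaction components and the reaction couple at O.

Resultant of the distributed load: 213 × 4.4 = 937.2 N at 4.4 m from O.
ΣF_x = 0: O_x = 0.
ΣF_y = 0: O_y − 213·4.4 − 2250 = 0 → O_y = 3187 N.
ΣM about O: M_O − (213·4.4)·4.4 − 2250·5.1 − 9900 = 0 → M_O = 25500 N·m.

O_x = 0, O_y = 3187 N, M_O = 25500 N·m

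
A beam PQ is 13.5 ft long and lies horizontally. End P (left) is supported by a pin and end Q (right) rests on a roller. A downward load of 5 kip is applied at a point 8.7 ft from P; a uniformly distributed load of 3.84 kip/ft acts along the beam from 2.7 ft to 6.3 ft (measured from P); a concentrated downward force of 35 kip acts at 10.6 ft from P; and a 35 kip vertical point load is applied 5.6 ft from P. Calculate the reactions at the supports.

Resultant of the distributed load: 3.84 × 3.6 = 13.824 kip at 4.5 ft from P.
ΣM about P: Q_y·13.5 − 5·8.7 − (3.84·3.6)·4.5 − 35·10.6 − 35·5.6 = 0 → Q_y = 672.708/13.5 = 49.8302 ≈ 49.83 kip.
ΣF_y = 0: P_y + 49.8302 − 5 − 3.84·3.6 − 35 − 35 = 0 → P_y = 38.99 kip.
ΣF_x = 0: no horizontal applied forces, so P_x = 0.

P_x = 0, P_y = 38.99 kip, Q_y = 49.83 kip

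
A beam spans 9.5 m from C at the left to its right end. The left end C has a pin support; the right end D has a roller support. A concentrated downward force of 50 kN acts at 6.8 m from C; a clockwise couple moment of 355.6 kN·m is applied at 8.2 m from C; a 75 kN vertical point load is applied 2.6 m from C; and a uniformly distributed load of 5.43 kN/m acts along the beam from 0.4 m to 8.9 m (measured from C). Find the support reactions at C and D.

Resultant of the distributed load: 5.43 × 8.5 = 46.155 kN at 4.65 m from C.
ΣM about C: D_y·9.5 − 50·6.8 − 355.6 − 75·2.6 − (5.43·8.5)·4.65 = 0 → D_y = 1105.22075/9.5 = 116.339 ≈ 116.3 kN.
ΣF_y = 0: C_y + 116.339 − 50 − 75 − 5.43·8.5 = 0 → C_y = 54.82 kN.
ΣF_x = 0: no horizontal applied forces, so C_x = 0.

C_x = 0, C_y = 54.82 kN, D_y = 116.3 kN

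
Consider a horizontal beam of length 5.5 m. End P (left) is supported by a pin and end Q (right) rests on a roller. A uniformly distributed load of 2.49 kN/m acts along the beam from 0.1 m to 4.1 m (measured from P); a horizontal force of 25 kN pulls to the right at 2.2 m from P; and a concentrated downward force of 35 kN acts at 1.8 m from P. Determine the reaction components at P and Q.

P_x = -25.00 kN, P_y = 29.70 kN, Q_y = 15.26 kN

Resultant of the distributed load: 2.49 × 4 = 9.96 kN at 2.1 m from P.
Moments about P: Q_y·5.5 − (2.49·4)·2.1 − 35·1.8 = 0 → Q_y = 83.916/5.5 = 15.2575 ≈ 15.26 kN.
ΣF_y = 0: P_y + 15.2575 − 2.49·4 − 35 = 0 → P_y = 29.70 kN.
ΣF_x = 0: P_x + 25 = 0 → P_x = -25.00 kN.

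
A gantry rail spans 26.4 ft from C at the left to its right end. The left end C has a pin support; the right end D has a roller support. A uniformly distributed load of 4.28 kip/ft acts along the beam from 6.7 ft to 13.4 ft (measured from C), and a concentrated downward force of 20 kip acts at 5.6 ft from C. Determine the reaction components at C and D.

C_x = 0, C_y = 33.52 kip, D_y = 15.16 kip

Resultant of the distributed load: 4.28 × 6.7 = 28.676 kip at 10.05 ft from C.
Moments about C: D_y·26.4 − (4.28·6.7)·10.05 − 20·5.6 = 0 → D_y = 400.1938/26.4 = 15.1589 ≈ 15.16 kip.
ΣF_y = 0: C_y + 15.1589 − 4.28·6.7 − 20 = 0 → C_y = 33.52 kip.
ΣF_x = 0: no horizontal applied forces, so C_x = 0.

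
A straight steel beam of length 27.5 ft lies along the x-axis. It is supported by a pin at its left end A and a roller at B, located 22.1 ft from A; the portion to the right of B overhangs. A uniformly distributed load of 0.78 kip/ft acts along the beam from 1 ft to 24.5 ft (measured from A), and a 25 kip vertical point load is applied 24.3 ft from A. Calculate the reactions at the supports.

Resultant of the distributed load: 0.78 × 23.5 = 18.33 kip at 12.75 ft from A.
ΣM about A: B_y·22.1 − (0.78·23.5)·12.75 − 25·24.3 = 0 → B_y = 841.2075/22.1 = 38.0637 ≈ 38.06 kip.
ΣF_y = 0: A_y + 38.0637 − 0.78·23.5 − 25 = 0 → A_y = 5.266 kip.
ΣF_x = 0: no horizontal applied forces, so A_x = 0.

A_x = 0, A_y = 5.266 kip, B_y = 38.06 kip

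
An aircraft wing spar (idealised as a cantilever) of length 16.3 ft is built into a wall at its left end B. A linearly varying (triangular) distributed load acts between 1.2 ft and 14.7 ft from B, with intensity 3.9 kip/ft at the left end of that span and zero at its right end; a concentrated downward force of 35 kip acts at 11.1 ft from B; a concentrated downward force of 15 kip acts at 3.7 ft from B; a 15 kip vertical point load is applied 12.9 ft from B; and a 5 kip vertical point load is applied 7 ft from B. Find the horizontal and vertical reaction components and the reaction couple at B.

B_x = 0, B_y = 96.33 kip, M_B = 822.6 kip·ft

Resultant of the triangular load: ½ × 3.9 × 13.5 = 26.325 kip, acting at 5.7 ft from B (one-third of the span from the peak).
ΣF_x = 0: B_x = 0.
ΣF_y = 0: B_y − ½·3.9·13.5 − 35 − 15 − 15 − 5 = 0 → B_y = 96.33 kip.
ΣM about B: M_B − (½·3.9·13.5)·5.7 − 35·11.1 − 15·3.7 − 15·12.9 − 5·7 = 0 → M_B = 822.6 kip·ft.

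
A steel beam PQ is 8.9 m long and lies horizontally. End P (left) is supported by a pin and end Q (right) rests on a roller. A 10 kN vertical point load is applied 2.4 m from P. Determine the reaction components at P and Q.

ΣM about P: Q_y·8.9 − 10·2.4 = 0 → Q_y = 24/8.9 = 2.69663 ≈ 2.697 kN.
ΣF_y = 0: P_y + 2.69663 − 10 = 0 → P_y = 7.303 kN.
ΣF_x = 0: no horizontal applied forces, so P_x = 0.

P_x = 0, P_y = 7.303 kN, Q_y = 2.697 kN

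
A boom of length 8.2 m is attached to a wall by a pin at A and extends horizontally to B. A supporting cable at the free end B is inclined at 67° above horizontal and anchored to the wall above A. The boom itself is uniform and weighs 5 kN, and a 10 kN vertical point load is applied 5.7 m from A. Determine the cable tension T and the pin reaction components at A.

ΣM about A: T·sin67°·8.2 − 5·4.1 − 10·5.7 = 0 → T = 77.5/(8.2·0.920505) = 10.2674 ≈ 10.27 kN.
ΣF_x = 0: A_x − T·cos67° = 0 → A_x = 10.2674 × 0.390731 = 4.012 kN.
ΣF_y = 0: A_y + T·sin67° − 5 − 10 = 0 → A_y = 15 − 10.2674 × 0.920505 = 5.549 kN.

T = 10.27 kN, A_x = 4.012 kN, A_y = 5.549 kN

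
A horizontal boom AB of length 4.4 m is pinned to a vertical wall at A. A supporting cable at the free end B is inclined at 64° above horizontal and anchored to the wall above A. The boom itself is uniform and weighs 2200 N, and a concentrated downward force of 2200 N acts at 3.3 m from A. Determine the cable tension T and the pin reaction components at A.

T = 3060 N, A_x = 1341 N, A_y = 1650 N

ΣM about A: T·sin64°·4.4 − 2200·2.2 − 2200·3.3 = 0 → T = 12100/(4.4·0.898794) = 3059.66 ≈ 3060 N.
ΣF_x = 0: A_x − T·cos64° = 0 → A_x = 3059.66 × 0.438371 = 1341 N.
ΣF_y = 0: A_y + T·sin64° − 2200 − 2200 = 0 → A_y = 4400 − 3059.66 × 0.898794 = 1650 N.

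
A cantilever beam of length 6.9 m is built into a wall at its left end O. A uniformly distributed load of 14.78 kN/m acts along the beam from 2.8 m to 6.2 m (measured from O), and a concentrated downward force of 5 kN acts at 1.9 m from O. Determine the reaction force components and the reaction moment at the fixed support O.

O_x = 0, O_y = 55.25 kN, M_O = 235.6 kN·m

Resultant of the distributed load: 14.78 × 3.4 = 50.252 kN at 4.5 m from O.
ΣF_x = 0: O_x = 0.
ΣF_y = 0: O_y − 14.78·3.4 − 5 = 0 → O_y = 55.25 kN.
ΣM about O: M_O − (14.78·3.4)·4.5 − 5·1.9 = 0 → M_O = 235.6 kN·m.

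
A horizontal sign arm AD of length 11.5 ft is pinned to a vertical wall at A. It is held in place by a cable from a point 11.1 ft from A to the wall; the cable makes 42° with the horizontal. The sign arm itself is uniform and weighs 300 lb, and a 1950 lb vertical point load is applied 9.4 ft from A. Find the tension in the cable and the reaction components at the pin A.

T = 2700 lb, A_x = 2007 lb, A_y = 443.2 lb

ΣM about A: T·sin42°·11.1 − 300·5.75 − 1950·9.4 = 0 → T = 20055/(11.1·0.669131) = 2700.15 ≈ 2700 lb.
ΣF_x = 0: A_x − T·cos42° = 0 → A_x = 2700.15 × 0.743145 = 2007 lb.
ΣF_y = 0: A_y + T·sin42° − 300 − 1950 = 0 → A_y = 2250 − 2700.15 × 0.669131 = 443.2 lb.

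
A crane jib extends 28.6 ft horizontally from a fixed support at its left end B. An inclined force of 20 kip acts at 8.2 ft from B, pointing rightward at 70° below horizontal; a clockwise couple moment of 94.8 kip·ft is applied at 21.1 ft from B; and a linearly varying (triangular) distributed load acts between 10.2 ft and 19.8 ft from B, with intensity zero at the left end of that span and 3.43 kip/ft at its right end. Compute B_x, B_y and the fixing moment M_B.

Resultant of the triangular load: ½ × 3.43 × 9.6 = 16.464 kip, acting at 16.6 ft from B (one-third of the span from the peak).
ΣF_x = 0: B_x + 20·cos70° = 0 → B_x = -6.840 kip.
ΣF_y = 0: B_y − 20·sin70° − ½·3.43·9.6 = 0 → B_y = 35.26 kip.
ΣM about B: M_B − 20·sin70°·8.2 − 94.8 − (½·3.43·9.6)·16.6 = 0 → M_B = 522.2 kip·ft.

B_x = -6.840 kip, B_y = 35.26 kip, M_B = 522.2 kip·ft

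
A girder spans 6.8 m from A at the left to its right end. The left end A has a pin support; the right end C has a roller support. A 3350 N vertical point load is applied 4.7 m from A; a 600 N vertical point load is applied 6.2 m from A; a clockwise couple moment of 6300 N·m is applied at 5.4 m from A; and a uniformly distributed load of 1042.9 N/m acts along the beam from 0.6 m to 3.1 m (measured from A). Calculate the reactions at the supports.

Resultant of the distributed load: 1042.9 × 2.5 = 2607.25 N at 1.85 m from A.
Taking moments about A: C_y·6.8 − 3350·4.7 − 600·6.2 − 6300 − (1042.9·2.5)·1.85 = 0 → C_y = 30588.4125/6.8 = 4498.3 ≈ 4498 N.
ΣF_y = 0: A_y + 4498.3 − 3350 − 600 − 1042.9·2.5 = 0 → A_y = 2059 N.
ΣF_x = 0: no horizontal applied forces, so A_x = 0.

A_x = 0, A_y = 2059 N, C_y = 4498 N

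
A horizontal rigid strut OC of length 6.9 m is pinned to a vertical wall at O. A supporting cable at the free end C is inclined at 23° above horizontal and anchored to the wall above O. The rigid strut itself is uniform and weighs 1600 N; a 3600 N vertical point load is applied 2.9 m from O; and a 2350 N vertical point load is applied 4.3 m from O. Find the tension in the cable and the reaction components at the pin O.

T = 9668 N, O_x = 8899 N, O_y = 3772 N

ΣM about O: T·sin23°·6.9 − 1600·3.45 − 3600·2.9 − 2350·4.3 = 0 → T = 26065/(6.9·0.390731) = 9667.87 ≈ 9668 N.
ΣF_x = 0: O_x − T·cos23° = 0 → O_x = 9667.87 × 0.920505 = 8899 N.
ΣF_y = 0: O_y + T·sin23° − 1600 − 3600 − 2350 = 0 → O_y = 7550 − 9667.87 × 0.390731 = 3772 N.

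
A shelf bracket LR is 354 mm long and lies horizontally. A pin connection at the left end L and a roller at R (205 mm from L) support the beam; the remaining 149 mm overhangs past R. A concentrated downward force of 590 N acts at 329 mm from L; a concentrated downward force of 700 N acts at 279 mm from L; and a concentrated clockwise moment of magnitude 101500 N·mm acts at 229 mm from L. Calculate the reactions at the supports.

L_x = 0, L_y = -1105 N, R_y = 2395 N

Taking moments about L: R_y·205 − 590·329 − 700·279 − 101500 = 0 → R_y = 490910/205 = 2394.68 ≈ 2395 N.
ΣF_y = 0: L_y + 2394.68 − 590 − 700 = 0 → L_y = -1105 N.
ΣF_x = 0: no horizontal applied forces, so L_x = 0.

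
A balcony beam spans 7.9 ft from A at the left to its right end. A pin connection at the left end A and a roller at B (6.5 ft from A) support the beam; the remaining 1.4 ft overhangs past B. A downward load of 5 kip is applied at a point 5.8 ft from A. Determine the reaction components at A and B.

Taking moments about A: B_y·6.5 − 5·5.8 = 0 → B_y = 29/6.5 = 4.46154 ≈ 4.462 kip.
ΣF_y = 0: A_y + 4.46154 − 5 = 0 → A_y = 0.5385 kip.
ΣF_x = 0: no horizontal applied forces, so A_x = 0.

A_x = 0, A_y = 0.5385 kip, B_y = 4.462 kip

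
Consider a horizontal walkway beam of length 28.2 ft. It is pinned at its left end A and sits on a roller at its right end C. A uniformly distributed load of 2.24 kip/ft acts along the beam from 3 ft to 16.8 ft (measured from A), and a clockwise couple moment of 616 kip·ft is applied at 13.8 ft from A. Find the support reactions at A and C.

Resultant of the distributed load: 2.24 × 13.8 = 30.912 kip at 9.9 ft from A.
Taking moments about A: C_y·28.2 − (2.24·13.8)·9.9 − 616 = 0 → C_y = 922.0288/28.2 = 32.6961 ≈ 32.70 kip.
ΣF_y = 0: A_y + 32.6961 − 2.24·13.8 = 0 → A_y = -1.784 kip.
ΣF_x = 0: no horizontal applied forces, so A_x = 0.

A_x = 0, A_y = -1.784 kip, C_y = 32.70 kip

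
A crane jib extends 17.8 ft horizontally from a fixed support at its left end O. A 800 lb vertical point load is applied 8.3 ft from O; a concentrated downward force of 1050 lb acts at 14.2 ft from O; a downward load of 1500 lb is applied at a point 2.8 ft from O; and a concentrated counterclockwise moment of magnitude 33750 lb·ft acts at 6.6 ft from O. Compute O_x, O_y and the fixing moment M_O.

ΣF_x = 0: O_x = 0.
ΣF_y = 0: O_y − 800 − 1050 − 1500 = 0 → O_y = 3350 lb.
ΣM about O: M_O − 800·8.3 − 1050·14.2 − 1500·2.8 + 33750 = 0 → M_O = -8000 lb·ft.

O_x = 0, O_y = 3350 lb, M_O = -8000 lb·ft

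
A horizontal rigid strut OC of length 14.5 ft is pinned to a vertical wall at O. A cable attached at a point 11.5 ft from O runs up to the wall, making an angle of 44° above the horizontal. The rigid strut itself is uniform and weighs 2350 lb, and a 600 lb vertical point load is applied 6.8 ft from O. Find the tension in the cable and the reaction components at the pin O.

T = 2643 lb, O_x = 1902 lb, O_y = 1114 lb

ΣM about O: T·sin44°·11.5 − 2350·7.25 − 600·6.8 = 0 → T = 21117.5/(11.5·0.694658) = 2643.47 ≈ 2643 lb.
ΣF_x = 0: O_x − T·cos44° = 0 → O_x = 2643.47 × 0.71934 = 1902 lb.
ΣF_y = 0: O_y + T·sin44° − 2350 − 600 = 0 → O_y = 2950 − 2643.47 × 0.694658 = 1114 lb.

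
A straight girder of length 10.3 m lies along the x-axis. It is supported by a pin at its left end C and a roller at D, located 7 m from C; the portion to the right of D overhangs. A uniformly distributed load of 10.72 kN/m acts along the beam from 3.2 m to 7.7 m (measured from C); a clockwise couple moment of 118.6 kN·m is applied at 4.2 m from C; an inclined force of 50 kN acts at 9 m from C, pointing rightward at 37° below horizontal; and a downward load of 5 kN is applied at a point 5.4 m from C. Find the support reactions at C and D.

Resultant of the distributed load: 10.72 × 4.5 = 48.24 kN at 5.45 m from C.
Taking moments about C: D_y·7 − (10.72·4.5)·5.45 − 118.6 − 50·sin37°·9 − 5·5.4 = 0 → D_y = 679.325/7 = 97.0464 ≈ 97.05 kN.
ΣF_y = 0: C_y + 97.0464 − 10.72·4.5 − 50·sin37° − 5 = 0 → C_y = -13.72 kN.
ΣF_x = 0: C_x + 50·cos37° = 0 → C_x = -39.93 kN.

C_x = -39.93 kN, C_y = -13.72 kN, D_y = 97.05 kN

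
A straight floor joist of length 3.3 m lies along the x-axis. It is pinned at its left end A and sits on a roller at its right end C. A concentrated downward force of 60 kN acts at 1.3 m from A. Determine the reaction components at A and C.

ΣM about A: C_y·3.3 − 60·1.3 = 0 → C_y = 78/3.3 = 23.6364 ≈ 23.64 kN.
ΣF_y = 0: A_y + 23.6364 − 60 = 0 → A_y = 36.36 kN.
ΣF_x = 0: no horizontal applied forces, so A_x = 0.

A_x = 0, A_y = 36.36 kN, C_y = 23.64 kN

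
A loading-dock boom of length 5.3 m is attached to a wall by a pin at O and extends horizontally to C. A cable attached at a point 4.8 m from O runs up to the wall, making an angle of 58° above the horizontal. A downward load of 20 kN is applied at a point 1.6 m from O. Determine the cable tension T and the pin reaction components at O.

ΣM about O: T·sin58°·4.8 − 20·1.6 = 0 → T = 32/(4.8·0.848048) = 7.86119 ≈ 7.861 kN.
ΣF_x = 0: O_x − T·cos58° = 0 → O_x = 7.86119 × 0.529919 = 4.166 kN.
ΣF_y = 0: O_y + T·sin58° − 20 = 0 → O_y = 20 − 7.86119 × 0.848048 = 13.33 kN.

T = 7.861 kN, O_x = 4.166 kN, O_y = 13.33 kN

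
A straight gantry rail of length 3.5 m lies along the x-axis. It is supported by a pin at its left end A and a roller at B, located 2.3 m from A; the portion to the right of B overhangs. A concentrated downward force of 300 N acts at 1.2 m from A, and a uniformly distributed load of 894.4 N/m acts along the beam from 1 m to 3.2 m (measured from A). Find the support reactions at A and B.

A_x = 0, A_y = 314.6 N, B_y = 1953 N

Resultant of the distributed load: 894.4 × 2.2 = 1967.68 N at 2.1 m from A.
Moments about A: B_y·2.3 − 300·1.2 − (894.4·2.2)·2.1 = 0 → B_y = 4492.128/2.3 = 1953.1 ≈ 1953 N.
ΣF_y = 0: A_y + 1953.1 − 300 − 894.4·2.2 = 0 → A_y = 314.6 N.
ΣF_x = 0: no horizontal applied forces, so A_x = 0.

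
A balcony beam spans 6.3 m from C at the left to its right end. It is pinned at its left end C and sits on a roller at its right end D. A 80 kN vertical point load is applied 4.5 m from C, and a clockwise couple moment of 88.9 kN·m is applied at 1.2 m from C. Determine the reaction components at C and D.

ΣM about C: D_y·6.3 − 80·4.5 − 88.9 = 0 → D_y = 448.9/6.3 = 71.254 ≈ 71.25 kN.
ΣF_y = 0: C_y + 71.254 − 80 = 0 → C_y = 8.746 kN.
ΣF_x = 0: no horizontal applied forces, so C_x = 0.

C_x = 0, C_y = 8.746 kN, D_y = 71.25 kN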